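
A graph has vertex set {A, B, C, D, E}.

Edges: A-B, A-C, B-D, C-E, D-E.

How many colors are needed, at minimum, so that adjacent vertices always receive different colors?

3

The cycle E-C-A-B-D-E has odd length 5, so it cannot be 2-colored; at least 3 colors are needed.
A valid assignment using 3 colors: A=red, B=blue, C=blue, D=green, E=red. No two adjacent vertices share a color.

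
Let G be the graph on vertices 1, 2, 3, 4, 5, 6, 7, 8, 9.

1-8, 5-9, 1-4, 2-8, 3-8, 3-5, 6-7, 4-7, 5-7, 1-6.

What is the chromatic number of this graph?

2

4 and 7 are adjacent, so at least 2 colors are needed.
2 colors suffice: color red → {4, 5, 6, 8}; color blue → {1, 2, 3, 7, 9}. No two adjacent vertices share a color.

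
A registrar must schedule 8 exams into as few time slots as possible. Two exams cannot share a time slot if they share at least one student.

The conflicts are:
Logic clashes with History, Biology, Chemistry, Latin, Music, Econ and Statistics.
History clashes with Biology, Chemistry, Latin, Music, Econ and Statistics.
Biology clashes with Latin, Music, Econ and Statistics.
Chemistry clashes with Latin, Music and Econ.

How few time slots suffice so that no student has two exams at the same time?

Logic, History, Biology, Music all conflict with each other, so at least 4 time slots are needed.
4 time slots suffice: time slot 1 → {Logic}; time slot 2 → {History}; time slot 3 → {Biology, Chemistry}; time slot 4 → {Latin, Music, Econ, Statistics}. No two conflicting exams share a time slot.

4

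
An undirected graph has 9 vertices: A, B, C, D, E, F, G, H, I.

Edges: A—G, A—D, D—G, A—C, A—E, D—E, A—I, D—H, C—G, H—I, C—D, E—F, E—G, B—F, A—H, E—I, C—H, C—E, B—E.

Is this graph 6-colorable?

The chromatic number is 5. A, C, D, E, G form a clique, so at least 5 colors are needed.
5 colors suffice: color red → {E, H}; color blue → {A, B}; color green → {D, F, I}; color yellow → {C}; color purple → {G}.
Since 6 ≥ 5, a proper 6-coloring certainly exists.

Yes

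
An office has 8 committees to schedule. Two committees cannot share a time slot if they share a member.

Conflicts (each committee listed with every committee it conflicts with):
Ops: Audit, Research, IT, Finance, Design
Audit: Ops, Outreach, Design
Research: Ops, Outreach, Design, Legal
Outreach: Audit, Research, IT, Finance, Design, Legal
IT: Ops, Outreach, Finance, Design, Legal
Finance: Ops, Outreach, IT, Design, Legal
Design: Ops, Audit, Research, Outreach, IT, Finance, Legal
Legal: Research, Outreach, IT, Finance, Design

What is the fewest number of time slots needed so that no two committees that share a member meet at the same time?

5

Outreach, IT, Finance, Design, Legal pairwise conflict, so at least 5 time slots are needed.
Using 5 time slots: Ops=2, Audit=3, Research=4, Outreach=2, IT=4, Finance=5, Design=1, Legal=3. Every pair that conflicts lands in different time slots.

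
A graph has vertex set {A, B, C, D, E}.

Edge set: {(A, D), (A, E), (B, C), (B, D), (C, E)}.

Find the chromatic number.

The cycle B-D-A-E-C-B has odd length 5, so it cannot be 2-colored; at least 3 colors are needed.
3 colors suffice: color 1 → {A, B}; color 2 → {D, E}; color 3 → {C}. Each edge has distinct colors on its endpoints.

3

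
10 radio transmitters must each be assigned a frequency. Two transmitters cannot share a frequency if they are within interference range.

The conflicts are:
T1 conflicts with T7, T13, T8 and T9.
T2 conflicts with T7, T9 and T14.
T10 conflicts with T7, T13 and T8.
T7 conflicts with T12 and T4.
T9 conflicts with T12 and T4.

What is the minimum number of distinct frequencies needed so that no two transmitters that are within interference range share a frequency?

T2 and T14 conflict, so at least 2 frequencies are needed.
A valid assignment using 2 frequencies: T1=2, T2=2, T10=2, T7=1, T13=1, T8=1, T9=1, T12=2, T14=1, T4=2. No two conflicting transmitters share a frequency.

2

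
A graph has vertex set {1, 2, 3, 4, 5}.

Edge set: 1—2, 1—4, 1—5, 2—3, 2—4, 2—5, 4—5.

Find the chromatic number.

1, 2, 4, 5 are pairwise adjacent (a clique of size 4), so at least 4 colors are needed.
4 colors suffice: color red → {2}; color blue → {3, 5}; color green → {1}; color yellow → {4}. Every edge joins two different colors.

4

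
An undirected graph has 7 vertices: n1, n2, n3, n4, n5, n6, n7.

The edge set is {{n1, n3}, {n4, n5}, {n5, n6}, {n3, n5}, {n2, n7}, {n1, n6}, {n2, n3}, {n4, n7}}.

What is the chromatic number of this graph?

The cycle n3-n5-n4-n7-n2-n3 has odd length 5, so it cannot be 2-colored; at least 3 colors are needed.
A valid assignment using 3 colors: n1=red, n2=red, n3=blue, n4=blue, n5=red, n6=blue, n7=green. No two adjacent vertices share a color.

3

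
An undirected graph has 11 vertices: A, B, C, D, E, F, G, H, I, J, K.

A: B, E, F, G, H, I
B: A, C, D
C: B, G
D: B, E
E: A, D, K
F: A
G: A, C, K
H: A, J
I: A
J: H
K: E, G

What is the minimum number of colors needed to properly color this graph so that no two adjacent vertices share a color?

A and I are adjacent, so at least 2 colors are needed.
2 colors suffice: color 1 → {A, C, D, J, K}; color 2 → {B, E, F, G, H, I}. No two adjacent vertices share a color.

2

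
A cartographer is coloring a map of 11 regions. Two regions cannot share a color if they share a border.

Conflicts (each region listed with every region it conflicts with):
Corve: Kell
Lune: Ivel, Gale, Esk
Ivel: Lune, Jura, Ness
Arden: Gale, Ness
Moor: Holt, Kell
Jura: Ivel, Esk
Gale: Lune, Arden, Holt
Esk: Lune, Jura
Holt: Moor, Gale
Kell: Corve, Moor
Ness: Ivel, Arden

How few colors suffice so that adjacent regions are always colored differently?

3

The cycle Ivel-Lune-Gale-Arden-Ness-Ivel has odd length 5, so it cannot be 2-colored; at least 3 colors are needed.
3 colors suffice: Corve=2, Lune=2, Ivel=1, Arden=3, Moor=3, Jura=2, Gale=1, Esk=1, Holt=2, Kell=1, Ness=2. Every pair that conflicts lands in different colors.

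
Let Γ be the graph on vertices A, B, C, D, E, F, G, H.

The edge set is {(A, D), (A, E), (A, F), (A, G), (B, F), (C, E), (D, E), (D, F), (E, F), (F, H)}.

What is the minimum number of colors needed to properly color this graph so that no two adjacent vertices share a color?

A, D, E, F form a clique, so at least 4 colors are needed.
4 colors suffice: color red → {C, F, G}; color blue → {A, B, H}; color green → {E}; color yellow → {D}. No two adjacent vertices share a color.

4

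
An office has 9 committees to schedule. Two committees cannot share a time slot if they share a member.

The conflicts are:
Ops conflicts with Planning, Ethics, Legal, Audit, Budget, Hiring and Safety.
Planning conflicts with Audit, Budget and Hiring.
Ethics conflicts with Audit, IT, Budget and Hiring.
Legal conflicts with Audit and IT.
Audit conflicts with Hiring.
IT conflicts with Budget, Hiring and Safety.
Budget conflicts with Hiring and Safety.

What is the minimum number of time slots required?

Ops, Ethics, Budget, Hiring all conflict with each other, so at least 4 time slots are needed.
4 time slots suffice: time slot 1 → {Ops, IT}; time slot 2 → {Legal, Hiring, Safety}; time slot 3 → {Audit, Budget}; time slot 4 → {Planning, Ethics}. Each listed conflict is separated.

4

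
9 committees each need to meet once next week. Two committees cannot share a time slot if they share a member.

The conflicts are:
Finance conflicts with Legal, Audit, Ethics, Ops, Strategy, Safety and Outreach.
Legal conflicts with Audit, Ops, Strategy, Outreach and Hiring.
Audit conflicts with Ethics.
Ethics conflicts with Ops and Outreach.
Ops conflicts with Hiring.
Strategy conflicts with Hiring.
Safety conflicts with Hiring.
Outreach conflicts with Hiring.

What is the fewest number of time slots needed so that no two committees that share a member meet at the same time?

3

Finance, Legal, Audit all conflict with each other, so at least 3 time slots are needed.
3 time slots suffice: time slot 1 → {Finance, Hiring}; time slot 2 → {Legal, Ethics, Safety}; time slot 3 → {Audit, Ops, Strategy, Outreach}. Each listed conflict is separated.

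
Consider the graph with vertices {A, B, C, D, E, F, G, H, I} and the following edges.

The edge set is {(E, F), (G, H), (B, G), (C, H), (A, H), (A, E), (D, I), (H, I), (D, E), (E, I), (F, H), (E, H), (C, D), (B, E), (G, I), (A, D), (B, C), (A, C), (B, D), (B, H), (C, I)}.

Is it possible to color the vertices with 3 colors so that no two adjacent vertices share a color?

The chromatic number is 3. C, H, I are mutually adjacent, so at least 3 colors are needed.
A valid assignment using 3 colors: A=3, B=3, C=2, D=1, E=2, F=3, G=2, H=1, I=3.
That is already a proper 3-coloring.

Yes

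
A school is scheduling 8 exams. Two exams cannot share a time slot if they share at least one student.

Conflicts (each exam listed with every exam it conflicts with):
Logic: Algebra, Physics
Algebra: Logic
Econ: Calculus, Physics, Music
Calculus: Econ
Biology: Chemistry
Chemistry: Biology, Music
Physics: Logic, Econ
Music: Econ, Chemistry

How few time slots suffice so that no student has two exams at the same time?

2

Econ and Music conflict, so at least 2 time slots are needed.
2 time slots suffice: Logic=1, Algebra=2, Econ=1, Calculus=2, Biology=2, Chemistry=1, Physics=2, Music=2. No two conflicting exams share a time slot.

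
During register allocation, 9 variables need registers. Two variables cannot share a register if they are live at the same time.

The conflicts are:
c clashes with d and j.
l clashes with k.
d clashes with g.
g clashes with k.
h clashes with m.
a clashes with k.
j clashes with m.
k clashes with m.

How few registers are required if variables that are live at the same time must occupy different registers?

j and m conflict, so at least 2 registers are needed.
Using 2 registers: c=2, l=2, d=1, g=2, h=1, a=2, j=1, k=1, m=2. Every pair that conflicts lands in different registers.

2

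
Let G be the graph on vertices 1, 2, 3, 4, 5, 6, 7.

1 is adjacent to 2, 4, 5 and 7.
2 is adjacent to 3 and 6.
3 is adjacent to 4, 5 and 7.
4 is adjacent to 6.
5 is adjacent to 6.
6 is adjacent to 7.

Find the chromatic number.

3 and 5 are adjacent, so at least 2 colors are needed.
2 colors suffice: 1=red, 2=blue, 3=red, 4=blue, 5=blue, 6=red, 7=blue. Every edge joins two different colors.

2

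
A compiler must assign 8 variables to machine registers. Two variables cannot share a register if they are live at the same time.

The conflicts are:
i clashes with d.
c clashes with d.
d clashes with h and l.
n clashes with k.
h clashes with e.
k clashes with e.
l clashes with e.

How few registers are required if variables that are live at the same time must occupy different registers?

2

h and e conflict, so at least 2 registers are needed.
2 registers suffice: register 1 → {d, n, e}; register 2 → {i, c, h, k, l}. Each listed conflict is separated.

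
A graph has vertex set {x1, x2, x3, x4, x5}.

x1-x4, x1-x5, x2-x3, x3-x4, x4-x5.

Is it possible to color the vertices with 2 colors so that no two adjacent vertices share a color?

No

x1, x4, x5 are pairwise adjacent, so at least 3 colors are needed.
So 2 colors are not enough.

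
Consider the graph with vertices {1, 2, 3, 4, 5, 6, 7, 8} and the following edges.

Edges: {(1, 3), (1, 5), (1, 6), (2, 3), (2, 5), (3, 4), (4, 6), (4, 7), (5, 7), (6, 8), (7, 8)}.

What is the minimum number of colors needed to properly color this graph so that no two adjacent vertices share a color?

3

The cycle 6-1-5-7-4-6 has odd length 5, so it cannot be 2-colored; at least 3 colors are needed.
3 colors suffice: 1=b, 2=b, 3=a, 4=b, 5=a, 6=a, 7=c, 8=b. Each edge has distinct colors on its endpoints.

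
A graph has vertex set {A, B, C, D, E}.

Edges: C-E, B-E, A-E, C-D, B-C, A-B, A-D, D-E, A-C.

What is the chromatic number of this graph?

A, B, C, E are pairwise adjacent (a clique of size 4), so at least 4 colors are needed.
4 colors suffice: color red → {E}; color blue → {A}; color green → {C}; color yellow → {B, D}. Each edge has distinct colors on its endpoints.

4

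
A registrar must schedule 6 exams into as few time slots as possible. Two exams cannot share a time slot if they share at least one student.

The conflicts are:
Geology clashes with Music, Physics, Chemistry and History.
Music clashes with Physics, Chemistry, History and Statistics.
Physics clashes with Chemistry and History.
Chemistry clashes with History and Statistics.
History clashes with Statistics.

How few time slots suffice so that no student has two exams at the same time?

5

Geology, Music, Physics, Chemistry, History all conflict with each other, so at least 5 time slots are needed.
Using 5 time slots: Geology=4, Music=3, Physics=5, Chemistry=1, History=2, Statistics=4. Each listed conflict is separated.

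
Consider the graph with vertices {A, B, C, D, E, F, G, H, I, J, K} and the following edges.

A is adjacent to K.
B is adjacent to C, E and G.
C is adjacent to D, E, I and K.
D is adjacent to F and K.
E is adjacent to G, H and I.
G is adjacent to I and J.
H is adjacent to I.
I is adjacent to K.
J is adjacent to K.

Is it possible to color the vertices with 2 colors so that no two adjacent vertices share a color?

E, H, I are mutually adjacent, so at least 3 colors are needed.
So 2 colors are not enough.

No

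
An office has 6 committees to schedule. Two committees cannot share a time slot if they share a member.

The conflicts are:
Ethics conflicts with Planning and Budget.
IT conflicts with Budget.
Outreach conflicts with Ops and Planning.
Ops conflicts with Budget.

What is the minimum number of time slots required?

The cycle Ops-Budget-Ethics-Planning-Outreach-Ops has odd length 5, so it cannot be 2-colored; at least 3 time slots are needed.
A valid assignment using 3 time slots: Ethics=2, IT=2, Outreach=1, Ops=2, Planning=3, Budget=1. Each listed conflict is separated.

3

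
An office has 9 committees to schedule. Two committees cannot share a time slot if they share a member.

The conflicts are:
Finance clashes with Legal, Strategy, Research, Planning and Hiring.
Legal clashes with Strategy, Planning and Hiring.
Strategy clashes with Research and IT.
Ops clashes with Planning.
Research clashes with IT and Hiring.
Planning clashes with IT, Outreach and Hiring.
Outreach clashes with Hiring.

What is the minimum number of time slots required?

Finance, Legal, Planning, Hiring are mutually in conflict, so at least 4 time slots are needed.
4 time slots suffice: time slot 1 → {Research, Planning}; time slot 2 → {Finance, Ops, IT, Outreach}; time slot 3 → {Strategy, Hiring}; time slot 4 → {Legal}. No two conflicting committees share a time slot.

4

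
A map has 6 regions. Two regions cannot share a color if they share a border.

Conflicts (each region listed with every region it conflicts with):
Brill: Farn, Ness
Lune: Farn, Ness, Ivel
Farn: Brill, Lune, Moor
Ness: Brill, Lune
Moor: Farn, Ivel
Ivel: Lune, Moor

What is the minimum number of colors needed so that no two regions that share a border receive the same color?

2

Moor and Ivel conflict, so at least 2 colors are needed.
One proper 2-coloring: Brill=2, Lune=2, Farn=1, Ness=1, Moor=2, Ivel=1. Every pair that conflicts lands in different colors.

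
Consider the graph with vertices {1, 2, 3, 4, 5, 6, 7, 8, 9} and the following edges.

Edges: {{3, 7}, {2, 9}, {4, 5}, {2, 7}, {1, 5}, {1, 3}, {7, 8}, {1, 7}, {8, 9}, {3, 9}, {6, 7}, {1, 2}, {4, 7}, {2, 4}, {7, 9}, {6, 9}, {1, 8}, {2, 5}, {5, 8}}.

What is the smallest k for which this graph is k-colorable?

6, 7, 9 are mutually adjacent, so at least 3 colors are needed.
3 colors suffice: color red → {5, 7}; color blue → {1, 4, 9}; color green → {2, 3, 6, 8}. No two adjacent vertices share a color.

3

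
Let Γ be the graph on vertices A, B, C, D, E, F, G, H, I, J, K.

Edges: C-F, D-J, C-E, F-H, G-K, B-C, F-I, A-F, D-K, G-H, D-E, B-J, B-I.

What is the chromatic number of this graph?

3

The cycle C-E-D-J-B-C has odd length 5, so it cannot be 2-colored; at least 3 colors are needed.
3 colors suffice: color 1 → {B, D, F, G}; color 2 → {A, C, H, I, J, K}; color 3 → {E}. Every edge joins two different colors.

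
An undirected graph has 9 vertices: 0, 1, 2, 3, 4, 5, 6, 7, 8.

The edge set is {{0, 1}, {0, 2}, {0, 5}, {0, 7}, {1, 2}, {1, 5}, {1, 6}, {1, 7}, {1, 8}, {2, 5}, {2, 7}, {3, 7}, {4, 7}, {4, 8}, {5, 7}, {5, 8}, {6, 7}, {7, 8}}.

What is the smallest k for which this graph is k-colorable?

0, 1, 2, 5, 7 are mutually adjacent (a clique of size 5), so at least 5 colors are needed.
One proper 5-coloring: 0=purple, 1=blue, 2=yellow, 3=blue, 4=blue, 5=green, 6=green, 7=red, 8=yellow. Each edge has distinct colors on its endpoints.

5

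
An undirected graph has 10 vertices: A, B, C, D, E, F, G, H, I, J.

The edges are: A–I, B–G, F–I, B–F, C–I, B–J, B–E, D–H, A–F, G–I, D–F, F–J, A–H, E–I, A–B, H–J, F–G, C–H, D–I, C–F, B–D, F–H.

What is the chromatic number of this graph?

C, F, I are pairwise adjacent, so at least 3 colors are needed.
3 colors suffice: A=3, B=2, C=3, D=3, E=1, F=1, G=3, H=2, I=2, J=3. Every edge joins two different colors.

3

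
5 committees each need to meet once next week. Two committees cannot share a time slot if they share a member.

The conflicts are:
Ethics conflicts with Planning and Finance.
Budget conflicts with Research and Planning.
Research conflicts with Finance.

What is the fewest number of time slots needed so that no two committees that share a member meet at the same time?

The cycle Finance-Ethics-Planning-Budget-Research-Finance has odd length 5, so it cannot be 2-colored; at least 3 time slots are needed.
3 time slots suffice: time slot 1 → {Planning, Finance}; time slot 2 → {Ethics, Budget}; time slot 3 → {Research}. Each listed conflict is separated.

3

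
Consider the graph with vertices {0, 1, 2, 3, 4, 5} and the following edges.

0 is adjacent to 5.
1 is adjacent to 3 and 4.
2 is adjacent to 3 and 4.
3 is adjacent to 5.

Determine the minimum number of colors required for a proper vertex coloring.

2

0 and 5 are adjacent, so at least 2 colors are needed.
2 colors suffice: color a → {0, 3, 4}; color b → {1, 2, 5}. Every edge joins two different colors.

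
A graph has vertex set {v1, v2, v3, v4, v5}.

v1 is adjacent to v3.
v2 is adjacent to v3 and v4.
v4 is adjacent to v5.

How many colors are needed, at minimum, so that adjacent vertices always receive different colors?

v1 and v3 are adjacent, so at least 2 colors are needed.
One proper 2-coloring: v1=2, v2=2, v3=1, v4=1, v5=2. Each edge has distinct colors on its endpoints.

2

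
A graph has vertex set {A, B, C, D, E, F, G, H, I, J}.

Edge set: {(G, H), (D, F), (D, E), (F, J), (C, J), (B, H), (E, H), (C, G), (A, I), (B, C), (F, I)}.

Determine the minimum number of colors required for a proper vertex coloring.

The cycle E-H-G-C-J-F-D-E has odd length 7, so it cannot be 2-colored; at least 3 colors are needed.
One proper 3-coloring: A=1, B=2, C=1, D=2, E=3, F=1, G=2, H=1, I=2, J=2. Every edge joins two different colors.

3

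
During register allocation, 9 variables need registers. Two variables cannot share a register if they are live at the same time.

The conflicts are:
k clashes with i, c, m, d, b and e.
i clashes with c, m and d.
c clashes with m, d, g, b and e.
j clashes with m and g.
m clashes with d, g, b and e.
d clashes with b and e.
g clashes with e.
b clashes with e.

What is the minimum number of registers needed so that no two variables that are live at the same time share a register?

k, c, m, d, b, e all conflict with each other, so at least 6 registers are needed.
A valid assignment using 6 registers: k=3, i=5, c=2, j=2, m=1, d=4, g=3, b=6, e=5. Every pair that conflicts lands in different registers.

6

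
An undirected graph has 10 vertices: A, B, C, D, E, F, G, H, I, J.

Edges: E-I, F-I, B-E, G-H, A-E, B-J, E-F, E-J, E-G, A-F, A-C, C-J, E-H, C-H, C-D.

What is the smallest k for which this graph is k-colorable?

E, F, I are mutually adjacent, so at least 3 colors are needed.
3 colors suffice: color 1 → {C, E}; color 2 → {D, F, H, J}; color 3 → {A, B, G, I}. Every edge joins two different colors.

3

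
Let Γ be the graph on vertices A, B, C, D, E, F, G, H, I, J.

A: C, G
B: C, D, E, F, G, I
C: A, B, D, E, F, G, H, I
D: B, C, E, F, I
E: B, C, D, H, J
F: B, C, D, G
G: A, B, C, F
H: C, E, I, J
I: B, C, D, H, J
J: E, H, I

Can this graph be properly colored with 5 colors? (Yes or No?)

Yes

The chromatic number is 4. B, C, D, F are mutually adjacent (a clique of size 4), so at least 4 colors are needed.
A valid assignment using 4 colors: A=2, B=2, C=1, D=3, E=4, F=4, G=3, H=2, I=4, J=1.
Since 5 ≥ 4, a proper 5-coloring certainly exists.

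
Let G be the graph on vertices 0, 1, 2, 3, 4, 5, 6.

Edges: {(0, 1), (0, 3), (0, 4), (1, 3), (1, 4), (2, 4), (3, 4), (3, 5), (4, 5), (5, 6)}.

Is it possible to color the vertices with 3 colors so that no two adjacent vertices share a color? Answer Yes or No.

No

0, 1, 3, 4 are mutually adjacent (a clique of size 4), so at least 4 colors are needed.
So 3 colors are not enough.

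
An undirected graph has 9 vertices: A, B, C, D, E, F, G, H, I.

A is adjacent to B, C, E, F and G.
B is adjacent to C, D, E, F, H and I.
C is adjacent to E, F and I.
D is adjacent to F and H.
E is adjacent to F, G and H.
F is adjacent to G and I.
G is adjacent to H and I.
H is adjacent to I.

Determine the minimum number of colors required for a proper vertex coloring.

5

A, B, C, E, F are mutually adjacent (a clique of size 5), so at least 5 colors are needed.
5 colors suffice: color 1 → {B, G}; color 2 → {F, H}; color 3 → {D, E, I}; color 4 → {C}; color 5 → {A}. No two adjacent vertices share a color.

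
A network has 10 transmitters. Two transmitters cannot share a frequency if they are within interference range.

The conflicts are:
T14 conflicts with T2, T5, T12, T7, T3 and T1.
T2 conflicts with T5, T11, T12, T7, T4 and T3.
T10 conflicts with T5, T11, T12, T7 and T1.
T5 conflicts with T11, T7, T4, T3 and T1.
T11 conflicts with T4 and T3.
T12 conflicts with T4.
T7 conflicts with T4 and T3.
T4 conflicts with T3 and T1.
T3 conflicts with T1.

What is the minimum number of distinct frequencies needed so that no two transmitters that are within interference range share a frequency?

5

T2, T5, T7, T4, T3 are mutually in conflict, so at least 5 frequencies are needed.
5 frequencies suffice: frequency 1 → {T5, T12}; frequency 2 → {T10, T3}; frequency 3 → {T2, T1}; frequency 4 → {T14, T4}; frequency 5 → {T11, T7}. Every pair that conflicts lands in different frequencies.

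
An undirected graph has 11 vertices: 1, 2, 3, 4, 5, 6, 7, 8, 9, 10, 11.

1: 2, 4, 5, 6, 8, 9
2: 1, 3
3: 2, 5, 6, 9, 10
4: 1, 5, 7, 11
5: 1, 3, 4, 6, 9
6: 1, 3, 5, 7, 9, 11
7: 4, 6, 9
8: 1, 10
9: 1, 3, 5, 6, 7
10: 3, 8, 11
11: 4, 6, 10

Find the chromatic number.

4

1, 5, 6, 9 are pairwise adjacent (a clique of size 4), so at least 4 colors are needed.
A valid assignment using 4 colors: 1=red, 2=blue, 3=red, 4=blue, 5=yellow, 6=blue, 7=red, 8=green, 9=green, 10=blue, 11=red. Each edge has distinct colors on its endpoints.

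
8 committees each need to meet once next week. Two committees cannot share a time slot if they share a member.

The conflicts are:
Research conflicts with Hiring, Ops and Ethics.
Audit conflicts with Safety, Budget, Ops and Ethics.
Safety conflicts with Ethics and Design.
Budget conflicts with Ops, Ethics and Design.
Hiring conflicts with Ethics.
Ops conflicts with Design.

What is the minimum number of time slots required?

Research, Hiring, Ethics are mutually in conflict, so at least 3 time slots are needed.
3 time slots suffice: time slot 1 → {Ops, Ethics}; time slot 2 → {Research, Safety, Budget}; time slot 3 → {Audit, Hiring, Design}. Every pair that conflicts lands in different time slots.

3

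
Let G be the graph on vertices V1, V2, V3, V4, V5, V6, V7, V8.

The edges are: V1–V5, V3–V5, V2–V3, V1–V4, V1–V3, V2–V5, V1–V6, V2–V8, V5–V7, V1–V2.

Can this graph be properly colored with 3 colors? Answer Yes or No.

No

V1, V2, V3, V5 are pairwise adjacent (a clique of size 4), so at least 4 colors are needed.
So 3 colors are not enough.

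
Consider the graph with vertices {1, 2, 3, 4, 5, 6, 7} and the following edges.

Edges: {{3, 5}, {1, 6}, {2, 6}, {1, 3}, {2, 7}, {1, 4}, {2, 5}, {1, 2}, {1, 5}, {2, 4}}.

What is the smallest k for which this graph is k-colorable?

3

1, 3, 5 are mutually adjacent, so at least 3 colors are needed.
3 colors suffice: 1=red, 2=blue, 3=blue, 4=green, 5=green, 6=green, 7=red. No two adjacent vertices share a color.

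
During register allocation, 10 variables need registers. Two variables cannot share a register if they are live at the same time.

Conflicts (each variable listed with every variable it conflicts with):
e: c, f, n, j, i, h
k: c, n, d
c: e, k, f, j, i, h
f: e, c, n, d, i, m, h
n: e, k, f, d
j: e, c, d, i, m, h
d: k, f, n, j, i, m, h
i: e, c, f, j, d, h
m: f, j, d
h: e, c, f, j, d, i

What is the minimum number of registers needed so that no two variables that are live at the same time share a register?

5

e, c, f, i, h pairwise conflict, so at least 5 registers are needed.
Using 5 registers: e=4, k=2, c=1, f=2, n=3, j=2, d=1, i=3, m=3, h=5. Each listed conflict is separated.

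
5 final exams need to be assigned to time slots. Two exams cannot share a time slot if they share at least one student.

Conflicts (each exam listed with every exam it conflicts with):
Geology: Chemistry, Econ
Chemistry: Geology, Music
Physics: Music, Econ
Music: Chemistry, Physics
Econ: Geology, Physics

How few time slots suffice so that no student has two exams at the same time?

The cycle Geology-Econ-Physics-Music-Chemistry-Geology has odd length 5, so it cannot be 2-colored; at least 3 time slots are needed.
3 time slots suffice: time slot 1 → {Geology, Physics}; time slot 2 → {Music, Econ}; time slot 3 → {Chemistry}. Each listed conflict is separated.

3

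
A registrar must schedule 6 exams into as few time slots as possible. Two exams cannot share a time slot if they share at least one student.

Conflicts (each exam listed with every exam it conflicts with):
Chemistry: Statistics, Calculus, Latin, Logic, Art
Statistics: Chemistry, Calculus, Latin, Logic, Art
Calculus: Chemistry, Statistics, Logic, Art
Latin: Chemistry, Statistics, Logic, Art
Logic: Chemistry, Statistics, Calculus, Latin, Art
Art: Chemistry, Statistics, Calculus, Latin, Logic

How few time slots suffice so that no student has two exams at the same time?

5

Chemistry, Statistics, Calculus, Logic, Art are mutually in conflict, so at least 5 time slots are needed.
5 time slots suffice: time slot 1 → {Statistics}; time slot 2 → {Chemistry}; time slot 3 → {Art}; time slot 4 → {Logic}; time slot 5 → {Calculus, Latin}. No two conflicting exams share a time slot.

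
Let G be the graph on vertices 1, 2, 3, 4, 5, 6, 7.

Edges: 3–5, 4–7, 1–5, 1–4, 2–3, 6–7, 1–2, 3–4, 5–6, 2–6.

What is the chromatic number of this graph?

3

The cycle 4-1-2-6-7-4 has odd length 5, so it cannot be 2-colored; at least 3 colors are needed.
3 colors suffice: color a → {2, 4, 5}; color b → {1, 3, 6}; color c → {7}. Each edge has distinct colors on its endpoints.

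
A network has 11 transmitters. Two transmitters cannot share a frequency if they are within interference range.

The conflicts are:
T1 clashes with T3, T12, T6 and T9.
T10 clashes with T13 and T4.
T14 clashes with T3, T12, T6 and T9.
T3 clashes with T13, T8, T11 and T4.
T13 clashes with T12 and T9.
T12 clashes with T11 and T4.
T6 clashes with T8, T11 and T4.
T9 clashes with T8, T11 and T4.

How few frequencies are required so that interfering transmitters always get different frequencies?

T12 and T4 conflict, so at least 2 frequencies are needed.
2 frequencies suffice: T1=2, T10=1, T14=2, T3=1, T13=2, T12=1, T6=1, T9=1, T8=2, T11=2, T4=2. No two conflicting transmitters share a frequency.

2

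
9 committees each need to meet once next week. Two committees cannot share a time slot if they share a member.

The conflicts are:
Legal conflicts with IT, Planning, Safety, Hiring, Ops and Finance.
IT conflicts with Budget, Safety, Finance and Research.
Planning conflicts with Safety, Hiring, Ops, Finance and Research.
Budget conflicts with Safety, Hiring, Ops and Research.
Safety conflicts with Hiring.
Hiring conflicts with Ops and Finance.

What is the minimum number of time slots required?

Legal, Planning, Safety, Hiring all conflict with each other, so at least 4 time slots are needed.
4 time slots suffice: time slot 1 → {Planning, Budget}; time slot 2 → {IT, Hiring}; time slot 3 → {Legal, Research}; time slot 4 → {Safety, Ops, Finance}. No two conflicting committees share a time slot.

4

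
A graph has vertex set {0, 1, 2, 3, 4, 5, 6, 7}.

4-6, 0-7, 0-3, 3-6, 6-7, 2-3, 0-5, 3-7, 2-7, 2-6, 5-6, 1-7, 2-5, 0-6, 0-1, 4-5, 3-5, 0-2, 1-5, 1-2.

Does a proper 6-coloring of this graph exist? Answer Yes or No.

Yes

The chromatic number is 5. 0, 2, 3, 6, 7 are pairwise adjacent (a clique of size 5), so at least 5 colors are needed.
5 colors suffice: color red → {0, 4}; color blue → {2}; color green → {5, 7}; color yellow → {1, 6}; color purple → {3}.
Since 6 ≥ 5, a proper 6-coloring certainly exists.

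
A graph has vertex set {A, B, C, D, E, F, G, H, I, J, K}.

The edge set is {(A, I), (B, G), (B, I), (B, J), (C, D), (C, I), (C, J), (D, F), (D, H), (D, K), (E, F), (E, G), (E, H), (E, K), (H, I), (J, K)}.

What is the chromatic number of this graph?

The cycle G-E-H-I-B-G has odd length 5, so it cannot be 2-colored; at least 3 colors are needed.
One proper 3-coloring: A=2, B=2, C=2, D=1, E=1, F=2, G=3, H=2, I=1, J=1, K=2. Every edge joins two different colors.

3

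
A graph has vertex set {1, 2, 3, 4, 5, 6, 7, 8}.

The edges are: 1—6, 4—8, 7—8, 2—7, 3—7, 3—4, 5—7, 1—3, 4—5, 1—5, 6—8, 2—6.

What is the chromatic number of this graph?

3

The cycle 2-7-5-1-6-2 has odd length 5, so it cannot be 2-colored; at least 3 colors are needed.
One proper 3-coloring: 1=green, 2=blue, 3=blue, 4=red, 5=blue, 6=red, 7=red, 8=blue. No two adjacent vertices share a color.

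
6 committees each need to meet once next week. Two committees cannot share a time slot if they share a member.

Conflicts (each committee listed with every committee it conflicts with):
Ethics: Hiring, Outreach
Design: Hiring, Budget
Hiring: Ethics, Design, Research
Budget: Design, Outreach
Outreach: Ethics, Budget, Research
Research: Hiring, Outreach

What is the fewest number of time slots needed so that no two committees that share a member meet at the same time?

3

The cycle Outreach-Budget-Design-Hiring-Research-Outreach has odd length 5, so it cannot be 2-colored; at least 3 time slots are needed.
3 time slots suffice: time slot 1 → {Hiring, Outreach}; time slot 2 → {Ethics, Design, Research}; time slot 3 → {Budget}. Every pair that conflicts lands in different time slots.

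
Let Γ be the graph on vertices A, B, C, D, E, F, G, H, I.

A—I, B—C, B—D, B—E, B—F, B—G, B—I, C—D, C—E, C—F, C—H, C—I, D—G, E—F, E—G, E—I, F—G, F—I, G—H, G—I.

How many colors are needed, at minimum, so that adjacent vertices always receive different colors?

B, E, F, G, I are mutually adjacent (a clique of size 5), so at least 5 colors are needed.
5 colors suffice: color red → {A, C, G}; color blue → {B, H}; color green → {D, I}; color yellow → {E}; color purple → {F}. Every edge joins two different colors.

5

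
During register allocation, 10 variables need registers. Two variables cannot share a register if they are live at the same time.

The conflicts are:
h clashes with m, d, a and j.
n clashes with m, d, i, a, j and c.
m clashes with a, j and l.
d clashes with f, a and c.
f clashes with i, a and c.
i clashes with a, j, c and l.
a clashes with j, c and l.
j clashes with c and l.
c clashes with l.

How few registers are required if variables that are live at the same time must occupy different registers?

5

i, a, j, c, l all conflict with each other, so at least 5 registers are needed.
Using 5 registers: h=4, n=5, m=3, d=2, f=5, i=4, a=1, j=2, c=3, l=5. Each listed conflict is separated.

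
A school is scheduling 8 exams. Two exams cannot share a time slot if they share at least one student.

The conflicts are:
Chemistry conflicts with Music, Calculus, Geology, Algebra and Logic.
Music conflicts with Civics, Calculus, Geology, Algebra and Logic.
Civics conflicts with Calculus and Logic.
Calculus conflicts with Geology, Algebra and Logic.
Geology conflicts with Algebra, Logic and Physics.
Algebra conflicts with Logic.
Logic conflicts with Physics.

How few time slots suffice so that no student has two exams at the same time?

6

Chemistry, Music, Calculus, Geology, Algebra, Logic are mutually in conflict, so at least 6 time slots are needed.
6 time slots suffice: time slot 1 → {Logic}; time slot 2 → {Civics, Geology}; time slot 3 → {Calculus, Physics}; time slot 4 → {Music}; time slot 5 → {Algebra}; time slot 6 → {Chemistry}. Every pair that conflicts lands in different time slots.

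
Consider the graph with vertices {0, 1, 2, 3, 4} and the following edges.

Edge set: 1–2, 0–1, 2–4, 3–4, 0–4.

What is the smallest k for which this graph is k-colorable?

3 and 4 are adjacent, so at least 2 colors are needed.
2 colors suffice: color red → {1, 4}; color blue → {0, 2, 3}. No two adjacent vertices share a color.

2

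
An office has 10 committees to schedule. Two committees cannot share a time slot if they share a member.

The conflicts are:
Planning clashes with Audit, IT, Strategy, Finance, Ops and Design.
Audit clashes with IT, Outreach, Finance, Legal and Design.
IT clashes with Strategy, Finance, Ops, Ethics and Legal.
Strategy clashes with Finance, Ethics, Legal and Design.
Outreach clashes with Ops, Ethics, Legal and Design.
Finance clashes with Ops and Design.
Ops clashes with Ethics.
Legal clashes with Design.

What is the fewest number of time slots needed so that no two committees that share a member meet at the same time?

Audit, Outreach, Legal, Design all conflict with each other, so at least 4 time slots are needed.
4 time slots suffice: time slot 1 → {IT, Design}; time slot 2 → {Finance, Ethics, Legal}; time slot 3 → {Audit, Strategy, Ops}; time slot 4 → {Planning, Outreach}. No two conflicting committees share a time slot.

4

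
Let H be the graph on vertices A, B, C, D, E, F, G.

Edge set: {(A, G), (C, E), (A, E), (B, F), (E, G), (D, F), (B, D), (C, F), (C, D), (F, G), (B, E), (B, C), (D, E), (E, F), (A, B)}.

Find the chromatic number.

B, C, D, E, F are pairwise adjacent (a clique of size 5), so at least 5 colors are needed.
A valid assignment using 5 colors: A=green, B=blue, C=purple, D=yellow, E=red, F=green, G=blue. No two adjacent vertices share a color.

5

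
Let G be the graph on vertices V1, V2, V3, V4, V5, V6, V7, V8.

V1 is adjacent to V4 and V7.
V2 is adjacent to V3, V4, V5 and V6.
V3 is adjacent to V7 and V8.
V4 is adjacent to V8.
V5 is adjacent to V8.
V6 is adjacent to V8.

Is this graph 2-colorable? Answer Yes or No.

No

The cycle V1-V4-V2-V3-V7-V1 has odd length 5, so it cannot be 2-colored; at least 3 colors are needed.
So 2 colors are not enough.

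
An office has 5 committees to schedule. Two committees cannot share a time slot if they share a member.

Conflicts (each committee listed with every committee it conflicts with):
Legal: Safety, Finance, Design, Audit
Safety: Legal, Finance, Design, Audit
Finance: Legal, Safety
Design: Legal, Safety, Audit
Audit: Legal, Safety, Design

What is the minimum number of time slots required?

4

Legal, Safety, Design, Audit pairwise conflict, so at least 4 time slots are needed.
Using 4 time slots: Legal=2, Safety=1, Finance=3, Design=3, Audit=4. No two conflicting committees share a time slot.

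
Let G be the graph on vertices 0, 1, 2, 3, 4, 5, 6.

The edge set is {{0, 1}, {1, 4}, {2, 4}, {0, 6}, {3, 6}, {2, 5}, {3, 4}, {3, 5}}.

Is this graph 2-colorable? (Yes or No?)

The cycle 4-3-6-0-1-4 has odd length 5, so it cannot be 2-colored; at least 3 colors are needed.
So 2 colors are not enough.

No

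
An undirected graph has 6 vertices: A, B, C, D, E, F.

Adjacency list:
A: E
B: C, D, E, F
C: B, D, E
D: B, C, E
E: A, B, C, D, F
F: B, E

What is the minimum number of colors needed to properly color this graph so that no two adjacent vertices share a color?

4

B, C, D, E are mutually adjacent (a clique of size 4), so at least 4 colors are needed.
A valid assignment using 4 colors: A=blue, B=blue, C=yellow, D=green, E=red, F=green. Each edge has distinct colors on its endpoints.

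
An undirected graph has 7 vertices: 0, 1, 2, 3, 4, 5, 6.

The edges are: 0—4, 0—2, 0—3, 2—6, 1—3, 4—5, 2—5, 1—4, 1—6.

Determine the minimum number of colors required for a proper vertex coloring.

The cycle 1-4-5-2-6-1 has odd length 5, so it cannot be 2-colored; at least 3 colors are needed.
One proper 3-coloring: 0=a, 1=a, 2=b, 3=b, 4=b, 5=a, 6=c. No two adjacent vertices share a color.

3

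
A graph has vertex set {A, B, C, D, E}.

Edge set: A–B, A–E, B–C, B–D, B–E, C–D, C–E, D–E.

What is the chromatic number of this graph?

B, C, D, E are pairwise adjacent (a clique of size 4), so at least 4 colors are needed.
A valid assignment using 4 colors: A=green, B=red, C=green, D=yellow, E=blue. No two adjacent vertices share a color.

4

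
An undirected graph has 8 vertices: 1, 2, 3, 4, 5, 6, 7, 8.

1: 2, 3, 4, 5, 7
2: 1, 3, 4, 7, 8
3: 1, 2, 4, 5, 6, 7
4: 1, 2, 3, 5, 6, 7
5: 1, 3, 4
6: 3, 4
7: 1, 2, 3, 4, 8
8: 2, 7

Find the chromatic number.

1, 2, 3, 4, 7 form a clique, so at least 5 colors are needed.
A valid assignment using 5 colors: 1=green, 2=purple, 3=blue, 4=red, 5=yellow, 6=green, 7=yellow, 8=red. Every edge joins two different colors.

5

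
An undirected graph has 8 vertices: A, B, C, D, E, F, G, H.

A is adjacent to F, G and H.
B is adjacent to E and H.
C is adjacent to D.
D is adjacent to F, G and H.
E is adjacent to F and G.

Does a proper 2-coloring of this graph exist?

No

The cycle B-E-G-A-H-B has odd length 5, so it cannot be 2-colored; at least 3 colors are needed.
So 2 colors are not enough.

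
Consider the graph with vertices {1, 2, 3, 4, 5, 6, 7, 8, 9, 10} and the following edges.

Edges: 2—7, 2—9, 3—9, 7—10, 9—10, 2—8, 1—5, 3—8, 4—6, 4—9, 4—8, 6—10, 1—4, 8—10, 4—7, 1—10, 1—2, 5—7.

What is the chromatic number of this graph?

4 and 7 are adjacent, so at least 2 colors are needed.
2 colors suffice: 1=blue, 2=red, 3=red, 4=red, 5=red, 6=blue, 7=blue, 8=blue, 9=blue, 10=red. Every edge joins two different colors.

2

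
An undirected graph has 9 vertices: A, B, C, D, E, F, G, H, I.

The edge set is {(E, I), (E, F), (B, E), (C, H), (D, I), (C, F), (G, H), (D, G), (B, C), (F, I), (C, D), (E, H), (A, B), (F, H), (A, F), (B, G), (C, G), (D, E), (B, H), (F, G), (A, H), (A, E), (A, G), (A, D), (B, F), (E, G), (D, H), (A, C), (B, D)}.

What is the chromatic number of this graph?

6

A, B, C, D, G, H are pairwise adjacent (a clique of size 6), so at least 6 colors are needed.
6 colors suffice: color 1 → {D, F}; color 2 → {B, I}; color 3 → {A}; color 4 → {H}; color 5 → {G}; color 6 → {C, E}. Every edge joins two different colors.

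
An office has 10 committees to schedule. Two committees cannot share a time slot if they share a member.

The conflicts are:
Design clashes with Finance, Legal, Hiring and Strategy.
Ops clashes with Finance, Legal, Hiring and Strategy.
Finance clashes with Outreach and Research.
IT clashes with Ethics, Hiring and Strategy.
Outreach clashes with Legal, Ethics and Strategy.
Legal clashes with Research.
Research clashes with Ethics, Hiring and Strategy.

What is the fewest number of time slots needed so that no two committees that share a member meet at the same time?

2

Finance and Outreach conflict, so at least 2 time slots are needed.
A valid assignment using 2 time slots: Design=2, Ops=2, Finance=1, IT=2, Outreach=2, Legal=1, Research=2, Ethics=1, Hiring=1, Strategy=1. No two conflicting committees share a time slot.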